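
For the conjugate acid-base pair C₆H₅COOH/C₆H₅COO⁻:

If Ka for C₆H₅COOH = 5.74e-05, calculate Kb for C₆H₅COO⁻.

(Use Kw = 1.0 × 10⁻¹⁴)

For a conjugate pair Ka × Kb = Kw, so Kb = Kw/Ka = 1.0 × 10⁻¹⁴ / 5.74e-05 = 1.74e-10.

K_b = 1.74e-10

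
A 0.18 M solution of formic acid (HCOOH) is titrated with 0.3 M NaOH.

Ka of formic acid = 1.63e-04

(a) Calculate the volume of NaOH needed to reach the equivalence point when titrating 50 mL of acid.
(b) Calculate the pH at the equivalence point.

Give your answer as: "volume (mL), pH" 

moles acid = 0.18 × 50/1000 = 0.009 mol; V_base = moles/0.3 × 1000 = 30.0 mL. At equivalence only the conjugate base is present: [A⁻] = 0.009/0.080 = 1.1250e-01 M. Kb = Kw/Ka = 6.13e-11; [OH⁻] = √(Kb × [A⁻]) = 2.6271e-06; pOH = 5.58; pH = 14 - pOH = 8.42.

V = 30.0 mL, pH = 8.42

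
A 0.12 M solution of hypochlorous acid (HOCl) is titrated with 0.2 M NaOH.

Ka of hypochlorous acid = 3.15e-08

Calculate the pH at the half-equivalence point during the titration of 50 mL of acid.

At half-equivalence [HA] = [A⁻], so Henderson-Hasselbalch gives pH = pKa = -log(3.15e-08) = 7.50.

pH = pKa = 7.50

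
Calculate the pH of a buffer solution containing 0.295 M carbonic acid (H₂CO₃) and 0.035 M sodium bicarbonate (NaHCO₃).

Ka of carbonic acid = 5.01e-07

pKa = -log(5.01e-07) = 6.30. pH = pKa + log([A⁻]/[HA]) = 6.30 + log(0.035/0.295)

pH = 5.37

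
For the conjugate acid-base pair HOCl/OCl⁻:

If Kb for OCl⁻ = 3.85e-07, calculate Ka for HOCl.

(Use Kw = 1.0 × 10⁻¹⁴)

For a conjugate pair Ka × Kb = Kw, so Ka = Kw/Kb = 1.0 × 10⁻¹⁴ / 3.85e-07 = 2.60e-08.

K_a = 2.60e-08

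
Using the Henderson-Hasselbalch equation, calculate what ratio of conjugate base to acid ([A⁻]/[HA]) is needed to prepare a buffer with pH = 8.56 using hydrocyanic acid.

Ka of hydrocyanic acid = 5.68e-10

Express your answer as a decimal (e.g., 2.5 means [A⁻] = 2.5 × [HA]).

pKa = -log(5.68e-10) = 9.2457. pH = pKa + log([A⁻]/[HA]), so log([A⁻]/[HA]) = pH − pKa = 8.56 − 9.2457 = -0.6857. [A⁻]/[HA] = 10^(-0.6857) = 0.206

[A⁻]/[HA] = 0.206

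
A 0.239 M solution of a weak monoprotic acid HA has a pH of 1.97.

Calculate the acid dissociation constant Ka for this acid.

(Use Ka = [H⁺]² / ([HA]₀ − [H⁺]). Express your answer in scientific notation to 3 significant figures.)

[H⁺] = 10^(−pH) = 10^(−1.97) = 1.072e-02 M. For HA ⇌ H⁺ + A⁻, Ka = [H⁺][A⁻]/[HA] = [H⁺]² / ([HA]₀ − [H⁺]) = (1.072e-02)² / (0.239 − 1.072e-02) = 5.03e-04.

K_a = 5.03e-04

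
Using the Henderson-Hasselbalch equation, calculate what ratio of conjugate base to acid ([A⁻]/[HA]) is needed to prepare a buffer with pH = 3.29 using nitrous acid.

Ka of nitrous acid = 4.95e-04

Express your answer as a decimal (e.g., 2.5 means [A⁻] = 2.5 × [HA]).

pKa = -log(4.95e-04) = 3.3054. pH = pKa + log([A⁻]/[HA]), so log([A⁻]/[HA]) = pH − pKa = 3.29 − 3.3054 = -0.0154. [A⁻]/[HA] = 10^(-0.0154) = 0.965

[A⁻]/[HA] = 0.965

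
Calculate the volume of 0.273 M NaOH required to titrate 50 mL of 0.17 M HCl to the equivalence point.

At equivalence: moles acid = moles base. moles HCl = 0.17 × 50/1000 = 0.0085 mol. V_base = moles / 0.273 × 1000 = 31.1 mL.

V_{base} = 31.1 mL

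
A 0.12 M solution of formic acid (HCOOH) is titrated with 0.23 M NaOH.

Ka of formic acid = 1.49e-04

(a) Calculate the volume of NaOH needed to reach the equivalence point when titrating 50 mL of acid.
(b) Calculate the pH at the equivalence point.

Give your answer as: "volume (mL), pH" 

moles acid = 0.12 × 50/1000 = 0.006 mol; V_base = moles/0.23 × 1000 = 26.1 mL. At equivalence only the conjugate base is present: [A⁻] = 0.006/0.076 = 7.8857e-02 M. Kb = Kw/Ka = 6.71e-11; [OH⁻] = √(Kb × [A⁻]) = 2.3005e-06; pOH = 5.64; pH = 14 - pOH = 8.36.

V = 26.1 mL, pH = 8.36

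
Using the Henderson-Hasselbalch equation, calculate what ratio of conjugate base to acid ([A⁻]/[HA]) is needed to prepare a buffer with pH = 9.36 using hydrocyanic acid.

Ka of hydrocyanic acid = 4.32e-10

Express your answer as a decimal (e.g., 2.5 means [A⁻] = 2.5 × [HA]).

pKa = -log(4.32e-10) = 9.3645. pH = pKa + log([A⁻]/[HA]), so log([A⁻]/[HA]) = pH − pKa = 9.36 − 9.3645 = -0.0045. [A⁻]/[HA] = 10^(-0.0045) = 0.990

[A⁻]/[HA] = 0.990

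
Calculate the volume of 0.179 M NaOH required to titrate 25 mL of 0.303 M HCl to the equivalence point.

At equivalence: moles acid = moles base. moles HCl = 0.303 × 25/1000 = 0.007575 mol. V_base = moles / 0.179 × 1000 = 42.3 mL.

V_{base} = 42.3 mL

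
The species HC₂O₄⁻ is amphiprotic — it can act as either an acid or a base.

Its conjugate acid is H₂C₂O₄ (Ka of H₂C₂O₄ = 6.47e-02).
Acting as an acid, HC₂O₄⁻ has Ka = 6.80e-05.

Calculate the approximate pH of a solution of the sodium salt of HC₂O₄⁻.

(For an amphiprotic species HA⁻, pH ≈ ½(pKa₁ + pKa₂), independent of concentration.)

pKa₁ = -log(6.47e-02) = 1.19; pKa₂ = -log(6.80e-05) = 4.17. For an amphiprotic species, pH ≈ ½(pKa₁ + pKa₂) = ½(1.19 + 4.17) = 2.68.

pH = 2.68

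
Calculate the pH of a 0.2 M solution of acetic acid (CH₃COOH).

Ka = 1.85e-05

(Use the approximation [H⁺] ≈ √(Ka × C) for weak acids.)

[H⁺] = √(Ka × C) = √(1.85e-05 × 0.2) = 1.9235e-03. pH = -log(1.9235e-03)

pH = 2.72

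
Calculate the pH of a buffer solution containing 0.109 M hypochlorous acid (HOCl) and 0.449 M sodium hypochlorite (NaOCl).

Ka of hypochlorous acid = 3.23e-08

pKa = -log(3.23e-08) = 7.49. pH = pKa + log([A⁻]/[HA]) = 7.49 + log(0.449/0.109)

pH = 8.11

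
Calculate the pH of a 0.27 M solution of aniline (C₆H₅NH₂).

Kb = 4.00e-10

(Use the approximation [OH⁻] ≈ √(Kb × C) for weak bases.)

[OH⁻] = √(Kb × C) = √(4.00e-10 × 0.27) = 1.0392e-05. pOH = 4.98, pH = 14 - pOH

pH = 9.02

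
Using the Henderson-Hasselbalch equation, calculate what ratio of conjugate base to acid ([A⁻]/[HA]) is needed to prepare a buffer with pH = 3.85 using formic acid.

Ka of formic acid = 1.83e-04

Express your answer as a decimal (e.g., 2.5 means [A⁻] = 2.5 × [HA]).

pKa = -log(1.83e-04) = 3.7375. pH = pKa + log([A⁻]/[HA]), so log([A⁻]/[HA]) = pH − pKa = 3.85 − 3.7375 = 0.1125. [A⁻]/[HA] = 10^(0.1125) = 1.30

[A⁻]/[HA] = 1.30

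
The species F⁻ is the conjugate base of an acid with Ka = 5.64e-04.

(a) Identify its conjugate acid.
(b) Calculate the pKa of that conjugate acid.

(a) The conjugate acid is formed by adding one H⁺ to F⁻, giving HF. (b) pKa = -log(Ka) = -log(5.64e-04) = 3.25.

Conjugate acid: HF; pK_a = 3.25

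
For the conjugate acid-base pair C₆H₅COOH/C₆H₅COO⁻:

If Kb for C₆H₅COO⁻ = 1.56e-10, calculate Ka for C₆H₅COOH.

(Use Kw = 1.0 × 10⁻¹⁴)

For a conjugate pair Ka × Kb = Kw, so Ka = Kw/Kb = 1.0 × 10⁻¹⁴ / 1.56e-10 = 6.41e-05.

K_a = 6.41e-05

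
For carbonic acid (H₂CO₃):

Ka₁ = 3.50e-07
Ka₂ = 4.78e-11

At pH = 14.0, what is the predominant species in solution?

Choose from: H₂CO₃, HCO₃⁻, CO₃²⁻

pKa₁ = 6.46, pKa₂ = 10.32. For a polyprotic acid the predominant species crosses at each pKa: below pKa_n the protonated form dominates, above it the deprotonated form does. At pH = 14.0, the predominant species is CO₃²⁻.

CO₃²⁻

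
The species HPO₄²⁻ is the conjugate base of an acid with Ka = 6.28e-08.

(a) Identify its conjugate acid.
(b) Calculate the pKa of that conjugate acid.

(a) The conjugate acid is formed by adding one H⁺ to HPO₄²⁻, giving H₂PO₄⁻. (b) pKa = -log(Ka) = -log(6.28e-08) = 7.20.

Conjugate acid: H₂PO₄⁻; pK_a = 7.20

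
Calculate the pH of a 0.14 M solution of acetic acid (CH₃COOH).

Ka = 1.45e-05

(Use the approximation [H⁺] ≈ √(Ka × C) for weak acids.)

[H⁺] = √(Ka × C) = √(1.45e-05 × 0.14) = 1.4248e-03. pH = -log(1.4248e-03)

pH = 2.85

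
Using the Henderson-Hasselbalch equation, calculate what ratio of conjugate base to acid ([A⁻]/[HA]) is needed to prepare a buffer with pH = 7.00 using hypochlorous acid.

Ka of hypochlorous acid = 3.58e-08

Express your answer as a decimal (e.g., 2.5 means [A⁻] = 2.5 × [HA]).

pKa = -log(3.58e-08) = 7.4461. pH = pKa + log([A⁻]/[HA]), so log([A⁻]/[HA]) = pH − pKa = 7.00 − 7.4461 = -0.4461. [A⁻]/[HA] = 10^(-0.4461) = 0.358

[A⁻]/[HA] = 0.358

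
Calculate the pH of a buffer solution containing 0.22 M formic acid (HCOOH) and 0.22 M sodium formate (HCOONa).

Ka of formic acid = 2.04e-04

pKa = -log(2.04e-04) = 3.69. pH = pKa + log([A⁻]/[HA]) = 3.69 + log(0.22/0.22)

pH = 3.69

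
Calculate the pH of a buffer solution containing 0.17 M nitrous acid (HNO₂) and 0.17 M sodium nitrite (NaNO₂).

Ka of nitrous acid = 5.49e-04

pKa = -log(5.49e-04) = 3.26. pH = pKa + log([A⁻]/[HA]) = 3.26 + log(0.17/0.17)

pH = 3.26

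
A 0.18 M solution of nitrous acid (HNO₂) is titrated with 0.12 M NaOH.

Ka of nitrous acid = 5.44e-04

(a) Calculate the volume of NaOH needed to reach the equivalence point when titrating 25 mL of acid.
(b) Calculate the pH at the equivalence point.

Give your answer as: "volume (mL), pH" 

moles acid = 0.18 × 25/1000 = 0.0045 mol; V_base = moles/0.12 × 1000 = 37.5 mL. At equivalence only the conjugate base is present: [A⁻] = 0.0045/0.062 = 7.2000e-02 M. Kb = Kw/Ka = 1.84e-11; [OH⁻] = √(Kb × [A⁻]) = 1.1504e-06; pOH = 5.94; pH = 14 - pOH = 8.06.

V = 37.5 mL, pH = 8.06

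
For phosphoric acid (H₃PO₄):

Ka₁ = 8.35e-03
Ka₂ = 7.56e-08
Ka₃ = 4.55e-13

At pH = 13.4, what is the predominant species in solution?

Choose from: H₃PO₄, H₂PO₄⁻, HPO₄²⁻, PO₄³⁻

pKa₁ = 2.08, pKa₂ = 7.12, pKa₃ = 12.34. For a polyprotic acid the predominant species crosses at each pKa: below pKa_n the protonated form dominates, above it the deprotonated form does. At pH = 13.4, the predominant species is PO₄³⁻.

PO₄³⁻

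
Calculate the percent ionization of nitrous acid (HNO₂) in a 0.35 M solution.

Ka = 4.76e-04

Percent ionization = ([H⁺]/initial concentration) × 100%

Using Ka equilibrium: x² + Ka×x - Ka×C = 0. Solving: [H⁺] = 1.2672e-02. Percent = (1.2672e-02/0.35) × 100

Percent ionization = 3.62%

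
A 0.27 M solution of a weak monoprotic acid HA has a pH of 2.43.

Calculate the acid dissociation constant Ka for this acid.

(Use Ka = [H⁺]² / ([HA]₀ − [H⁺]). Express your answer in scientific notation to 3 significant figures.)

[H⁺] = 10^(−pH) = 10^(−2.43) = 3.715e-03 M. For HA ⇌ H⁺ + A⁻, Ka = [H⁺][A⁻]/[HA] = [H⁺]² / ([HA]₀ − [H⁺]) = (3.715e-03)² / (0.27 − 3.715e-03) = 5.18e-05.

K_a = 5.18e-05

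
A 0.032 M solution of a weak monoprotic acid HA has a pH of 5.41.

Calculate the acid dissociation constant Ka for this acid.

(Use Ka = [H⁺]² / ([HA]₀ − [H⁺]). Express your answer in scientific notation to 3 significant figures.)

[H⁺] = 10^(−pH) = 10^(−5.41) = 3.890e-06 M. For HA ⇌ H⁺ + A⁻, Ka = [H⁺][A⁻]/[HA] = [H⁺]² / ([HA]₀ − [H⁺]) = (3.890e-06)² / (0.032 − 3.890e-06) = 4.73e-10.

K_a = 4.73e-10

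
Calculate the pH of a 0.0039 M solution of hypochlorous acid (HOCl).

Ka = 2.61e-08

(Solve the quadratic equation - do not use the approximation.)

x² + Ka×x - Ka×C = 0. Using quadratic formula: [H⁺] = 1.0076e-05

pH = 5.00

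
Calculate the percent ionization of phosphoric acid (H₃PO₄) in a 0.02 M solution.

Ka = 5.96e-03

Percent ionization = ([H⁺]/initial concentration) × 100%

Using Ka equilibrium: x² + Ka×x - Ka×C = 0. Solving: [H⁺] = 8.3373e-03. Percent = (8.3373e-03/0.02) × 100

Percent ionization = 41.7%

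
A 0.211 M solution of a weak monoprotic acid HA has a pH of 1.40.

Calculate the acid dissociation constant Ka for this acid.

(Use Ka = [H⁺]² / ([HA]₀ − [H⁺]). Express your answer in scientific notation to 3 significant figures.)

[H⁺] = 10^(−pH) = 10^(−1.40) = 3.981e-02 M. For HA ⇌ H⁺ + A⁻, Ka = [H⁺][A⁻]/[HA] = [H⁺]² / ([HA]₀ − [H⁺]) = (3.981e-02)² / (0.211 − 3.981e-02) = 9.26e-03.

K_a = 9.26e-03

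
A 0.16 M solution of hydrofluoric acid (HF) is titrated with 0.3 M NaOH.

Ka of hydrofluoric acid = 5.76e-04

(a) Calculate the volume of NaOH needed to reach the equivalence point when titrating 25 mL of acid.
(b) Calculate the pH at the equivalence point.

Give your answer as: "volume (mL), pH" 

moles acid = 0.16 × 25/1000 = 0.004 mol; V_base = moles/0.3 × 1000 = 13.3 mL. At equivalence only the conjugate base is present: [A⁻] = 0.004/0.038 = 1.0435e-01 M. Kb = Kw/Ka = 1.74e-11; [OH⁻] = √(Kb × [A⁻]) = 1.3460e-06; pOH = 5.87; pH = 14 - pOH = 8.13.

V = 13.3 mL, pH = 8.13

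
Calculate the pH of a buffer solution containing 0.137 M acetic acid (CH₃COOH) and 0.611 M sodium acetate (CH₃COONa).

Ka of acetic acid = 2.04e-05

pKa = -log(2.04e-05) = 4.69. pH = pKa + log([A⁻]/[HA]) = 4.69 + log(0.611/0.137)

pH = 5.34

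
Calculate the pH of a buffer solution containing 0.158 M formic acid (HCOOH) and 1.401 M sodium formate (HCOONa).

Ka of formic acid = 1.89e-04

pKa = -log(1.89e-04) = 3.72. pH = pKa + log([A⁻]/[HA]) = 3.72 + log(1.401/0.158)

pH = 4.67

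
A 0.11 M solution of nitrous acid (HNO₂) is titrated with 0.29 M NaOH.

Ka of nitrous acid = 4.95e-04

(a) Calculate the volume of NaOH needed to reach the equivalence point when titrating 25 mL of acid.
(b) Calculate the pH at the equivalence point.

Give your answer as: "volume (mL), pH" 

moles acid = 0.11 × 25/1000 = 0.00275 mol; V_base = moles/0.29 × 1000 = 9.5 mL. At equivalence only the conjugate base is present: [A⁻] = 0.00275/0.034 = 7.9750e-02 M. Kb = Kw/Ka = 2.02e-11; [OH⁻] = √(Kb × [A⁻]) = 1.2693e-06; pOH = 5.90; pH = 14 - pOH = 8.10.

V = 9.5 mL, pH = 8.10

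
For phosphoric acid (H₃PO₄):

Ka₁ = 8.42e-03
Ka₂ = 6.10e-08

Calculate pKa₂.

pKa₂ = -log(Ka₂) = -log(6.10e-08) = 7.21.

pK_{a2} = 7.21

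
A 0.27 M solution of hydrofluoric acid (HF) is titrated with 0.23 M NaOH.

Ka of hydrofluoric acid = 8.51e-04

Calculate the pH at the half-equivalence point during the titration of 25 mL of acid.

At half-equivalence [HA] = [A⁻], so Henderson-Hasselbalch gives pH = pKa = -log(8.51e-04) = 3.07.

pH = pKa = 3.07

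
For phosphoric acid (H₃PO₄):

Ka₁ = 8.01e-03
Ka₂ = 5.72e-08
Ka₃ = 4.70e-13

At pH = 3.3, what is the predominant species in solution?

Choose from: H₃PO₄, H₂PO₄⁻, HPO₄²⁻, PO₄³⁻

pKa₁ = 2.10, pKa₂ = 7.24, pKa₃ = 12.33. For a polyprotic acid the predominant species crosses at each pKa: below pKa_n the protonated form dominates, above it the deprotonated form does. At pH = 3.3, the predominant species is H₂PO₄⁻.

H₂PO₄⁻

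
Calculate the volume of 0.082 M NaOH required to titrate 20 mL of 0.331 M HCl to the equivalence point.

At equivalence: moles acid = moles base. moles HCl = 0.331 × 20/1000 = 0.00662 mol. V_base = moles / 0.082 × 1000 = 80.7 mL.

V_{base} = 80.7 mL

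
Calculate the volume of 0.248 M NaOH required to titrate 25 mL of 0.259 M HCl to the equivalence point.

At equivalence: moles acid = moles base. moles HCl = 0.259 × 25/1000 = 0.006475 mol. V_base = moles / 0.248 × 1000 = 26.1 mL.

V_{base} = 26.1 mL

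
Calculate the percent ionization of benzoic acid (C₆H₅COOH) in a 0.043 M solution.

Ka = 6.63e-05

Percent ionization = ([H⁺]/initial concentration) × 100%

Using Ka equilibrium: x² + Ka×x - Ka×C = 0. Solving: [H⁺] = 1.6556e-03. Percent = (1.6556e-03/0.043) × 100

Percent ionization = 3.85%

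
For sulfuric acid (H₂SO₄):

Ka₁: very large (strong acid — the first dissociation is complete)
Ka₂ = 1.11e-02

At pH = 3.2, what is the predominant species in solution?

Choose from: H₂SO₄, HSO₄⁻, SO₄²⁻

The first dissociation is complete, so H₂SO₄ itself is never the predominant species in water; pKa₂ = -log(1.11e-02) = 1.95. For a polyprotic acid the predominant species crosses at each pKa: below pKa_n the protonated form dominates, above it the deprotonated form does. At pH = 3.2, the predominant species is SO₄²⁻.

SO₄²⁻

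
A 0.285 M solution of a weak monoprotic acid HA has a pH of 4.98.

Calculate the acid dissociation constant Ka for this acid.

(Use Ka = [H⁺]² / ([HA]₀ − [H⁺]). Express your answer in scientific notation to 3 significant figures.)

[H⁺] = 10^(−pH) = 10^(−4.98) = 1.047e-05 M. For HA ⇌ H⁺ + A⁻, Ka = [H⁺][A⁻]/[HA] = [H⁺]² / ([HA]₀ − [H⁺]) = (1.047e-05)² / (0.285 − 1.047e-05) = 3.85e-10.

K_a = 3.85e-10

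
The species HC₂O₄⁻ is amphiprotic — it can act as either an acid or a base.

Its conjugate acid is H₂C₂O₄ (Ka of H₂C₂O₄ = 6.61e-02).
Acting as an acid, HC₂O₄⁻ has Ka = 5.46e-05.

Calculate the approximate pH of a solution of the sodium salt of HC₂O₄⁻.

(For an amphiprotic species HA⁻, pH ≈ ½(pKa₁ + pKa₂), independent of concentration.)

pKa₁ = -log(6.61e-02) = 1.18; pKa₂ = -log(5.46e-05) = 4.26. For an amphiprotic species, pH ≈ ½(pKa₁ + pKa₂) = ½(1.18 + 4.26) = 2.72.

pH = 2.72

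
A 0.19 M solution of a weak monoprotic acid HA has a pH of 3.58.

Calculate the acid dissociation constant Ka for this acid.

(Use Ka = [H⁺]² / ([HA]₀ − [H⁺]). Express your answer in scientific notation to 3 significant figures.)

[H⁺] = 10^(−pH) = 10^(−3.58) = 2.630e-04 M. For HA ⇌ H⁺ + A⁻, Ka = [H⁺][A⁻]/[HA] = [H⁺]² / ([HA]₀ − [H⁺]) = (2.630e-04)² / (0.19 − 2.630e-04) = 3.65e-07.

K_a = 3.65e-07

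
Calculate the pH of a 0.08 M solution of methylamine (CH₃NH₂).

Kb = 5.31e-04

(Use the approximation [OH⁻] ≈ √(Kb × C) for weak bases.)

[OH⁻] = √(Kb × C) = √(5.31e-04 × 0.08) = 6.5177e-03. pOH = 2.19, pH = 14 - pOH

pH = 11.81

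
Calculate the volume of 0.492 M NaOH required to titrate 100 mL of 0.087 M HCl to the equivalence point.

At equivalence: moles acid = moles base. moles HCl = 0.087 × 100/1000 = 0.0087 mol. V_base = moles / 0.492 × 1000 = 17.7 mL.

V_{base} = 17.7 mL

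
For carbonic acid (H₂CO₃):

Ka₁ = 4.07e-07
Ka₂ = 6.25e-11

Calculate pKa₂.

pKa₂ = -log(Ka₂) = -log(6.25e-11) = 10.20.

pK_{a2} = 10.20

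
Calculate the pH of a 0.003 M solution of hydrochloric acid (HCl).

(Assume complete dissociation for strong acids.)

[H⁺] = 0.003 M for strong acid. pH = -log[H⁺] = -log(0.003)

pH = 2.52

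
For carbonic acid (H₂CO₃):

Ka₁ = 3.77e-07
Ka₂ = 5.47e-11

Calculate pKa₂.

pKa₂ = -log(Ka₂) = -log(5.47e-11) = 10.26.

pK_{a2} = 10.26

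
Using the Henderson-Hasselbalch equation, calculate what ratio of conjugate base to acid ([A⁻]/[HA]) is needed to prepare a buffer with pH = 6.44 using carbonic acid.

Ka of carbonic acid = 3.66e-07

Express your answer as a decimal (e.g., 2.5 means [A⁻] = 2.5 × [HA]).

pKa = -log(3.66e-07) = 6.4365. pH = pKa + log([A⁻]/[HA]), so log([A⁻]/[HA]) = pH − pKa = 6.44 − 6.4365 = 0.0035. [A⁻]/[HA] = 10^(0.0035) = 1.01

[A⁻]/[HA] = 1.01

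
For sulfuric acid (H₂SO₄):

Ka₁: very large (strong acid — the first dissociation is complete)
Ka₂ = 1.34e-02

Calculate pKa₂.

pKa₂ = -log(Ka₂) = -log(1.34e-02) = 1.87.

pK_{a2} = 1.87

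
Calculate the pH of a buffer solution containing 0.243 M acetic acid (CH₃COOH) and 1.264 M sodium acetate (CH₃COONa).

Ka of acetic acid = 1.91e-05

pKa = -log(1.91e-05) = 4.72. pH = pKa + log([A⁻]/[HA]) = 4.72 + log(1.264/0.243)

pH = 5.44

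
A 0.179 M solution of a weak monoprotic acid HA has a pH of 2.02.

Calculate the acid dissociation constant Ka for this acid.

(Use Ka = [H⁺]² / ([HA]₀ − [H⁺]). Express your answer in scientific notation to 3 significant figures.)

[H⁺] = 10^(−pH) = 10^(−2.02) = 9.550e-03 M. For HA ⇌ H⁺ + A⁻, Ka = [H⁺][A⁻]/[HA] = [H⁺]² / ([HA]₀ − [H⁺]) = (9.550e-03)² / (0.179 − 9.550e-03) = 5.38e-04.

K_a = 5.38e-04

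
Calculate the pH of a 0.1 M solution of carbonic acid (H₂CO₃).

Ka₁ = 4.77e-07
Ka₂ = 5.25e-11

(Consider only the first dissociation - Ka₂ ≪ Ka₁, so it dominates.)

First dissociation dominates. From Ka₁ = [H⁺][HA⁻]/[H₂A], x² + Ka₁·x − Ka₁·C = 0 with C = 0.1 M and Ka₁ = 4.77e-07. Solving: [H⁺] = (−Ka₁ + √(Ka₁² + 4·Ka₁·C)) / 2 = 2.1816e-04 M. pH = -log(2.1816e-04) = 3.66.

pH = 3.66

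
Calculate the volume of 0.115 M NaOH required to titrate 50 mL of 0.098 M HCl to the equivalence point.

At equivalence: moles acid = moles base. moles HCl = 0.098 × 50/1000 = 0.0049 mol. V_base = moles / 0.115 × 1000 = 42.6 mL.

V_{base} = 42.6 mL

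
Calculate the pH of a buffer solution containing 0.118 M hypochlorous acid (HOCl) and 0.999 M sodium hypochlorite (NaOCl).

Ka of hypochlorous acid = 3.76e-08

pKa = -log(3.76e-08) = 7.42. pH = pKa + log([A⁻]/[HA]) = 7.42 + log(0.999/0.118)

pH = 8.35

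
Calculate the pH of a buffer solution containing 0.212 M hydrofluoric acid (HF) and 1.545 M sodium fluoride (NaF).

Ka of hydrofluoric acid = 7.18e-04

pKa = -log(7.18e-04) = 3.14. pH = pKa + log([A⁻]/[HA]) = 3.14 + log(1.545/0.212)

pH = 4.01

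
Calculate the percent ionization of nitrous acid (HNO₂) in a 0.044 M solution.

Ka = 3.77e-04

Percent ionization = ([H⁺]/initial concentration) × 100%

Using Ka equilibrium: x² + Ka×x - Ka×C = 0. Solving: [H⁺] = 3.8887e-03. Percent = (3.8887e-03/0.044) × 100

Percent ionization = 8.84%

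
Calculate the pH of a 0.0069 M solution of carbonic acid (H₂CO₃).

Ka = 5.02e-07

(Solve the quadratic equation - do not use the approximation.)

x² + Ka×x - Ka×C = 0. Using quadratic formula: [H⁺] = 5.8604e-05

pH = 4.23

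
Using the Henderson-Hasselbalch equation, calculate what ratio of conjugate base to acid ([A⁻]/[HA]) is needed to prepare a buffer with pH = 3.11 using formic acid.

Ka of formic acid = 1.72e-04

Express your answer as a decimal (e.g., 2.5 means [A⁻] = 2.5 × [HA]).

pKa = -log(1.72e-04) = 3.7645. pH = pKa + log([A⁻]/[HA]), so log([A⁻]/[HA]) = pH − pKa = 3.11 − 3.7645 = -0.6545. [A⁻]/[HA] = 10^(-0.6545) = 0.222

[A⁻]/[HA] = 0.222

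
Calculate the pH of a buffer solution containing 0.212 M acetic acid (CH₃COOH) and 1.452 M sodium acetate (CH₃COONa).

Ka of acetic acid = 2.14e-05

pKa = -log(2.14e-05) = 4.67. pH = pKa + log([A⁻]/[HA]) = 4.67 + log(1.452/0.212)

pH = 5.51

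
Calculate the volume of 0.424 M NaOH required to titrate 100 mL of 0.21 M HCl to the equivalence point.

At equivalence: moles acid = moles base. moles HCl = 0.21 × 100/1000 = 0.021 mol. V_base = moles / 0.424 × 1000 = 49.5 mL.

V_{base} = 49.5 mL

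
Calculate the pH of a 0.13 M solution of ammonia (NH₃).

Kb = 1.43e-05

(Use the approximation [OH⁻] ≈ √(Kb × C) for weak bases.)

[OH⁻] = √(Kb × C) = √(1.43e-05 × 0.13) = 1.3635e-03. pOH = 2.87, pH = 14 - pOH

pH = 11.13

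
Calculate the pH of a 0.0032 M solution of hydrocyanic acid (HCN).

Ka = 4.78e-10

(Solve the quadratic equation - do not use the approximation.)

x² + Ka×x - Ka×C = 0. Using quadratic formula: [H⁺] = 1.2365e-06

pH = 5.91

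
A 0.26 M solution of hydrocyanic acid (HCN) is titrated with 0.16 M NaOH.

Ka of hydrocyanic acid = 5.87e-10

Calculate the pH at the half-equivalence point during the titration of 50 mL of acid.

At half-equivalence [HA] = [A⁻], so Henderson-Hasselbalch gives pH = pKa = -log(5.87e-10) = 9.23.

pH = pKa = 9.23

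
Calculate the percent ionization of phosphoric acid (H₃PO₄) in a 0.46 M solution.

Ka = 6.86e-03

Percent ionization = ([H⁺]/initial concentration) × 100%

Using Ka equilibrium: x² + Ka×x - Ka×C = 0. Solving: [H⁺] = 5.2849e-02. Percent = (5.2849e-02/0.46) × 100

Percent ionization = 11.5%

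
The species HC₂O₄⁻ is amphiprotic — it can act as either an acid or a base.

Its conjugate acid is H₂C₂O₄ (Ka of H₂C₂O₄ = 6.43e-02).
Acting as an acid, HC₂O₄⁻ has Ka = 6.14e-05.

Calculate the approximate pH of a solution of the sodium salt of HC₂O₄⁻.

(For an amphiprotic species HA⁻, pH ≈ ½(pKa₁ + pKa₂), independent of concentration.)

pKa₁ = -log(6.43e-02) = 1.19; pKa₂ = -log(6.14e-05) = 4.21. For an amphiprotic species, pH ≈ ½(pKa₁ + pKa₂) = ½(1.19 + 4.21) = 2.70.

pH = 2.70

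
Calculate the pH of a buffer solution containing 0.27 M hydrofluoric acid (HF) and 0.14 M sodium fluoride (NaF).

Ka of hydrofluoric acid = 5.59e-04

pKa = -log(5.59e-04) = 3.25. pH = pKa + log([A⁻]/[HA]) = 3.25 + log(0.14/0.27)

pH = 2.97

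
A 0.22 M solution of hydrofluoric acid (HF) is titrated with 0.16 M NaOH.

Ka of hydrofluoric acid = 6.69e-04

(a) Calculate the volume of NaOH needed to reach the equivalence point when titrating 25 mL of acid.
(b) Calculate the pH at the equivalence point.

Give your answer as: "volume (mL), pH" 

moles acid = 0.22 × 25/1000 = 0.0055 mol; V_base = moles/0.16 × 1000 = 34.4 mL. At equivalence only the conjugate base is present: [A⁻] = 0.0055/0.059 = 9.2632e-02 M. Kb = Kw/Ka = 1.49e-11; [OH⁻] = √(Kb × [A⁻]) = 1.1767e-06; pOH = 5.93; pH = 14 - pOH = 8.07.

V = 34.4 mL, pH = 8.07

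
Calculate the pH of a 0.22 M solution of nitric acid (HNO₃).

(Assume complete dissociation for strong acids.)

[H⁺] = 0.22 M for strong acid. pH = -log[H⁺] = -log(0.22)

pH = 0.66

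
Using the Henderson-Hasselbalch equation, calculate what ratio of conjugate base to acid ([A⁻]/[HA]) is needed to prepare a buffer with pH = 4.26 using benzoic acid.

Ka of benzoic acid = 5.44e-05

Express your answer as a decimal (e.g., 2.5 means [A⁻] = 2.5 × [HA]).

pKa = -log(5.44e-05) = 4.2644. pH = pKa + log([A⁻]/[HA]), so log([A⁻]/[HA]) = pH − pKa = 4.26 − 4.2644 = -0.0044. [A⁻]/[HA] = 10^(-0.0044) = 0.990

[A⁻]/[HA] = 0.990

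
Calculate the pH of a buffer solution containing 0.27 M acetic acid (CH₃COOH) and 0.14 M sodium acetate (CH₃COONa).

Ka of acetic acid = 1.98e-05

pKa = -log(1.98e-05) = 4.70. pH = pKa + log([A⁻]/[HA]) = 4.70 + log(0.14/0.27)

pH = 4.42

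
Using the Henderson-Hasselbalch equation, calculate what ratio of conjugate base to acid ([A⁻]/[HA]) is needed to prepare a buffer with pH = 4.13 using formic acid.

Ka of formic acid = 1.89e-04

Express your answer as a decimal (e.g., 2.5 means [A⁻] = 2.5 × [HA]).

pKa = -log(1.89e-04) = 3.7235. pH = pKa + log([A⁻]/[HA]), so log([A⁻]/[HA]) = pH − pKa = 4.13 − 3.7235 = 0.4065. [A⁻]/[HA] = 10^(0.4065) = 2.55

[A⁻]/[HA] = 2.55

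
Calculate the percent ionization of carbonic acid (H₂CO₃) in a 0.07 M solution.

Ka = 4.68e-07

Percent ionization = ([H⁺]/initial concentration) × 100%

Using Ka equilibrium: x² + Ka×x - Ka×C = 0. Solving: [H⁺] = 1.8076e-04. Percent = (1.8076e-04/0.07) × 100

Percent ionization = 0.258%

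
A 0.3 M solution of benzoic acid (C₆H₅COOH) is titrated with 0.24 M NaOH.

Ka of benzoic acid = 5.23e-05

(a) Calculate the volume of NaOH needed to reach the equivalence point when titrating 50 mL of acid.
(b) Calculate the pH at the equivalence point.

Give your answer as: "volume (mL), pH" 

moles acid = 0.3 × 50/1000 = 0.015 mol; V_base = moles/0.24 × 1000 = 62.5 mL. At equivalence only the conjugate base is present: [A⁻] = 0.015/0.113 = 1.3333e-01 M. Kb = Kw/Ka = 1.91e-10; [OH⁻] = √(Kb × [A⁻]) = 5.0492e-06; pOH = 5.30; pH = 14 - pOH = 8.70.

V = 62.5 mL, pH = 8.70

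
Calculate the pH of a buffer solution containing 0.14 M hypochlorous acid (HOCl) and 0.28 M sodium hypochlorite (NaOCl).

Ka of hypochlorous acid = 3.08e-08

pKa = -log(3.08e-08) = 7.51. pH = pKa + log([A⁻]/[HA]) = 7.51 + log(0.28/0.14)

pH = 7.81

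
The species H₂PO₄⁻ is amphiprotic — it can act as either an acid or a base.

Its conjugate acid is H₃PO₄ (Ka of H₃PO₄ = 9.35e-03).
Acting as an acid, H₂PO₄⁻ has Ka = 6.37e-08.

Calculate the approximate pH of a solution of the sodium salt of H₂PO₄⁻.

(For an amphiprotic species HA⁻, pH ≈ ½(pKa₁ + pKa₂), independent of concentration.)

pKa₁ = -log(9.35e-03) = 2.03; pKa₂ = -log(6.37e-08) = 7.20. For an amphiprotic species, pH ≈ ½(pKa₁ + pKa₂) = ½(2.03 + 7.20) = 4.61.

pH = 4.61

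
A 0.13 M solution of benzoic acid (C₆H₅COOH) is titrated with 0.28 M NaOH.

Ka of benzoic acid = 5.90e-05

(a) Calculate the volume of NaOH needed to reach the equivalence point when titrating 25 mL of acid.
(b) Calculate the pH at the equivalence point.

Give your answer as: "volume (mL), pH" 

moles acid = 0.13 × 25/1000 = 0.00325 mol; V_base = moles/0.28 × 1000 = 11.6 mL. At equivalence only the conjugate base is present: [A⁻] = 0.00325/0.037 = 8.8780e-02 M. Kb = Kw/Ka = 1.69e-10; [OH⁻] = √(Kb × [A⁻]) = 3.8791e-06; pOH = 5.41; pH = 14 - pOH = 8.59.

V = 11.6 mL, pH = 8.59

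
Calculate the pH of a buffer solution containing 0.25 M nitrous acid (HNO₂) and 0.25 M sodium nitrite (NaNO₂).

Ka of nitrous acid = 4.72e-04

pKa = -log(4.72e-04) = 3.33. pH = pKa + log([A⁻]/[HA]) = 3.33 + log(0.25/0.25)

pH = 3.33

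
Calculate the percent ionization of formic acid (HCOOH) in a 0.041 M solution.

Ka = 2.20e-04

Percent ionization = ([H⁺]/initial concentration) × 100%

Using Ka equilibrium: x² + Ka×x - Ka×C = 0. Solving: [H⁺] = 2.8953e-03. Percent = (2.8953e-03/0.041) × 100

Percent ionization = 7.06%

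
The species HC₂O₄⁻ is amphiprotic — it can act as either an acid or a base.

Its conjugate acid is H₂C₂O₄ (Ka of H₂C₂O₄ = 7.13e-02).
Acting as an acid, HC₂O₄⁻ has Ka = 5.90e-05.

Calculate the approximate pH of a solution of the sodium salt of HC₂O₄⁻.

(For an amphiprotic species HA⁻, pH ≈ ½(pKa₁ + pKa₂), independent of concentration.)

pKa₁ = -log(7.13e-02) = 1.15; pKa₂ = -log(5.90e-05) = 4.23. For an amphiprotic species, pH ≈ ½(pKa₁ + pKa₂) = ½(1.15 + 4.23) = 2.69.

pH = 2.69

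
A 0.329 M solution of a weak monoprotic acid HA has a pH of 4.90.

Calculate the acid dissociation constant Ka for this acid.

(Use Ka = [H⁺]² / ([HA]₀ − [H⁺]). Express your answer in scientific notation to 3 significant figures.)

[H⁺] = 10^(−pH) = 10^(−4.90) = 1.259e-05 M. For HA ⇌ H⁺ + A⁻, Ka = [H⁺][A⁻]/[HA] = [H⁺]² / ([HA]₀ − [H⁺]) = (1.259e-05)² / (0.329 − 1.259e-05) = 4.82e-10.

K_a = 4.82e-10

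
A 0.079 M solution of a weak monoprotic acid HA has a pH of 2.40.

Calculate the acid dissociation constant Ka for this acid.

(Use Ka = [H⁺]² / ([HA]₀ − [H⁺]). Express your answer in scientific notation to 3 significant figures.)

[H⁺] = 10^(−pH) = 10^(−2.40) = 3.981e-03 M. For HA ⇌ H⁺ + A⁻, Ka = [H⁺][A⁻]/[HA] = [H⁺]² / ([HA]₀ − [H⁺]) = (3.981e-03)² / (0.079 − 3.981e-03) = 2.11e-04.

K_a = 2.11e-04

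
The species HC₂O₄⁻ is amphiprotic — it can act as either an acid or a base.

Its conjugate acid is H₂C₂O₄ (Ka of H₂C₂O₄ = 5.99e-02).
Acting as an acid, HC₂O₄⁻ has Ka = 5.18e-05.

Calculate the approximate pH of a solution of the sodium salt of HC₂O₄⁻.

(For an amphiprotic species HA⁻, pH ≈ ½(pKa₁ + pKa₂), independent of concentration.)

pKa₁ = -log(5.99e-02) = 1.22; pKa₂ = -log(5.18e-05) = 4.29. For an amphiprotic species, pH ≈ ½(pKa₁ + pKa₂) = ½(1.22 + 4.29) = 2.75.

pH = 2.75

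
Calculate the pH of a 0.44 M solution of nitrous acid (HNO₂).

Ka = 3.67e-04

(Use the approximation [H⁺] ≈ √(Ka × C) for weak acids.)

[H⁺] = √(Ka × C) = √(3.67e-04 × 0.44) = 1.2707e-02. pH = -log(1.2707e-02)

pH = 1.90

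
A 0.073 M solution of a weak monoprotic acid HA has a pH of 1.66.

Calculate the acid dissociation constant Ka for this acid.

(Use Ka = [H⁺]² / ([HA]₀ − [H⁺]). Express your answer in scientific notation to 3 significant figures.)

[H⁺] = 10^(−pH) = 10^(−1.66) = 2.188e-02 M. For HA ⇌ H⁺ + A⁻, Ka = [H⁺][A⁻]/[HA] = [H⁺]² / ([HA]₀ − [H⁺]) = (2.188e-02)² / (0.073 − 2.188e-02) = 9.36e-03.

K_a = 9.36e-03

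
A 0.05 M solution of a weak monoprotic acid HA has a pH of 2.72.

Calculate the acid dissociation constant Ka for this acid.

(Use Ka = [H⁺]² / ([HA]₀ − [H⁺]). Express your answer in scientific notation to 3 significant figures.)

[H⁺] = 10^(−pH) = 10^(−2.72) = 1.905e-03 M. For HA ⇌ H⁺ + A⁻, Ka = [H⁺][A⁻]/[HA] = [H⁺]² / ([HA]₀ − [H⁺]) = (1.905e-03)² / (0.05 − 1.905e-03) = 7.55e-05.

K_a = 7.55e-05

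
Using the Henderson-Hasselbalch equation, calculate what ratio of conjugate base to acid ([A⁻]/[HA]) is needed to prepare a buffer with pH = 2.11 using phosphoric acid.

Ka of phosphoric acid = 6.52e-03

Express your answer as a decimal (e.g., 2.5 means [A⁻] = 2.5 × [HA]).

pKa = -log(6.52e-03) = 2.1858. pH = pKa + log([A⁻]/[HA]), so log([A⁻]/[HA]) = pH − pKa = 2.11 − 2.1858 = -0.0758. [A⁻]/[HA] = 10^(-0.0758) = 0.840

[A⁻]/[HA] = 0.840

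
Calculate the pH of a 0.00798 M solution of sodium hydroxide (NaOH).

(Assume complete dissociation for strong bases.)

[OH⁻] = 0.00798 M for strong base. pOH = -log[OH⁻] = 2.10, pH = 14 - pOH

pH = 11.90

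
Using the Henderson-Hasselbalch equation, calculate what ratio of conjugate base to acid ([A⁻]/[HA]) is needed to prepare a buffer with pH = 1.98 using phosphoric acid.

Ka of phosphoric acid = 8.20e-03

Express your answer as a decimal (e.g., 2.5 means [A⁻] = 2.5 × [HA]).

pKa = -log(8.20e-03) = 2.0862. pH = pKa + log([A⁻]/[HA]), so log([A⁻]/[HA]) = pH − pKa = 1.98 − 2.0862 = -0.1062. [A⁻]/[HA] = 10^(-0.1062) = 0.783

[A⁻]/[HA] = 0.783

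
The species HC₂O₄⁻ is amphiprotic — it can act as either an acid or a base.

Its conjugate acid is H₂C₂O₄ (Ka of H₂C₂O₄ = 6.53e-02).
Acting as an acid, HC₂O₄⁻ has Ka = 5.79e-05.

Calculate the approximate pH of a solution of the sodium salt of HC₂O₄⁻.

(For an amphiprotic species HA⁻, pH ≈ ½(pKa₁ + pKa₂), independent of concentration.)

pKa₁ = -log(6.53e-02) = 1.19; pKa₂ = -log(5.79e-05) = 4.24. For an amphiprotic species, pH ≈ ½(pKa₁ + pKa₂) = ½(1.19 + 4.24) = 2.71.

pH = 2.71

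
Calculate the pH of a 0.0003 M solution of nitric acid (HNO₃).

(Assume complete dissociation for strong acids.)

[H⁺] = 0.0003 M for strong acid. pH = -log[H⁺] = -log(0.0003)

pH = 3.52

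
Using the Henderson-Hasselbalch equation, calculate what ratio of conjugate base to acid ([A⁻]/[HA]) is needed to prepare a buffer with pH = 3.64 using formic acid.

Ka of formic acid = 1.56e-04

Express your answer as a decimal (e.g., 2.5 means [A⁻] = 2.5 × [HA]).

pKa = -log(1.56e-04) = 3.8069. pH = pKa + log([A⁻]/[HA]), so log([A⁻]/[HA]) = pH − pKa = 3.64 − 3.8069 = -0.1669. [A⁻]/[HA] = 10^(-0.1669) = 0.681

[A⁻]/[HA] = 0.681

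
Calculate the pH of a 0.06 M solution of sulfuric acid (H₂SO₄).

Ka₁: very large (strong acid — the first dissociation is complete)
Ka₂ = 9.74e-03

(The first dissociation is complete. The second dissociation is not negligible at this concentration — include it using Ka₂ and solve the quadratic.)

First dissociation is complete: [H⁺]₀ = [HSO₄⁻]₀ = C = 0.06 M. Second dissociation HSO₄⁻ ⇌ H⁺ + SO₄²⁻: let x = [SO₄²⁻]. Ka₂ = (C + x)·x / (C − x) = 9.74e-03 → x² + (C + Ka₂)·x − Ka₂·C = 0 → x² + 0.06974·x − 5.844e-04 = 0. x = (−0.06974 + √(0.06974² + 4 × 5.844e-04)) / 2 = 7.5601e-03 M. [H⁺] = C + x = 0.06 + 7.5601e-03 = 6.7560e-02 M. pH = -log(6.7560e-02) = 1.17.

pH = 1.17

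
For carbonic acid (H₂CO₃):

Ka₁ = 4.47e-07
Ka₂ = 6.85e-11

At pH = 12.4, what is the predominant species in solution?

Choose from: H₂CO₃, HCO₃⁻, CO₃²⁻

pKa₁ = 6.35, pKa₂ = 10.16. For a polyprotic acid the predominant species crosses at each pKa: below pKa_n the protonated form dominates, above it the deprotonated form does. At pH = 12.4, the predominant species is CO₃²⁻.

CO₃²⁻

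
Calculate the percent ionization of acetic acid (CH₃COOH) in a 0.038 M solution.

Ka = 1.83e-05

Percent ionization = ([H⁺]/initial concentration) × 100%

Using Ka equilibrium: x² + Ka×x - Ka×C = 0. Solving: [H⁺] = 8.2481e-04. Percent = (8.2481e-04/0.038) × 100

Percent ionization = 2.17%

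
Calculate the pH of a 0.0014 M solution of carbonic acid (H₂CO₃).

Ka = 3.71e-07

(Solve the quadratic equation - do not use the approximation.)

x² + Ka×x - Ka×C = 0. Using quadratic formula: [H⁺] = 2.2606e-05

pH = 4.65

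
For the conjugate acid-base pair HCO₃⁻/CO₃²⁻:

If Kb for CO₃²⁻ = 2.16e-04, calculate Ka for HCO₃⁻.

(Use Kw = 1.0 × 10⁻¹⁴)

For a conjugate pair Ka × Kb = Kw, so Ka = Kw/Kb = 1.0 × 10⁻¹⁴ / 2.16e-04 = 4.63e-11.

K_a = 4.63e-11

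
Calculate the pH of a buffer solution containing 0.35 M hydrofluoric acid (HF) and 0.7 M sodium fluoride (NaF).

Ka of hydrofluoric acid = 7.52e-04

pKa = -log(7.52e-04) = 3.12. pH = pKa + log([A⁻]/[HA]) = 3.12 + log(0.7/0.35)

pH = 3.42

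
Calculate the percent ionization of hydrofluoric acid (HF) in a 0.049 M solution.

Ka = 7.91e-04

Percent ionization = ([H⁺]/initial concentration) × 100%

Using Ka equilibrium: x² + Ka×x - Ka×C = 0. Solving: [H⁺] = 5.8427e-03. Percent = (5.8427e-03/0.049) × 100

Percent ionization = 11.9%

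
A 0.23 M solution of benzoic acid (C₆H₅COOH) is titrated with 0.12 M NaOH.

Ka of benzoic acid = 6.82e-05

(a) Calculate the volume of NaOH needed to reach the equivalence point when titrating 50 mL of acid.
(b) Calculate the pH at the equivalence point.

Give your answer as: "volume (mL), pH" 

moles acid = 0.23 × 50/1000 = 0.0115 mol; V_base = moles/0.12 × 1000 = 95.8 mL. At equivalence only the conjugate base is present: [A⁻] = 0.0115/0.146 = 7.8857e-02 M. Kb = Kw/Ka = 1.47e-10; [OH⁻] = √(Kb × [A⁻]) = 3.4004e-06; pOH = 5.47; pH = 14 - pOH = 8.53.

V = 95.8 mL, pH = 8.53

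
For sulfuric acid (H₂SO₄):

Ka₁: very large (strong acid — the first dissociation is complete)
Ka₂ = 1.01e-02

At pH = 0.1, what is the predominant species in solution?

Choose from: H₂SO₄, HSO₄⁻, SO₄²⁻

The first dissociation is complete, so H₂SO₄ itself is never the predominant species in water; pKa₂ = -log(1.01e-02) = 2.00. For a polyprotic acid the predominant species crosses at each pKa: below pKa_n the protonated form dominates, above it the deprotonated form does. At pH = 0.1, the predominant species is HSO₄⁻.

HSO₄⁻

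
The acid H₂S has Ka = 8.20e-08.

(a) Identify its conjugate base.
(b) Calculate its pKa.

(a) The conjugate base is formed by removing one H⁺ from H₂S, giving HS⁻. (b) pKa = -log(Ka) = -log(8.20e-08) = 7.09.

Conjugate base: HS⁻; pK_a = 7.09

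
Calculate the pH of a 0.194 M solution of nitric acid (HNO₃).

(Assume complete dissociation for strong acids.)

[H⁺] = 0.194 M for strong acid. pH = -log[H⁺] = -log(0.194)

pH = 0.71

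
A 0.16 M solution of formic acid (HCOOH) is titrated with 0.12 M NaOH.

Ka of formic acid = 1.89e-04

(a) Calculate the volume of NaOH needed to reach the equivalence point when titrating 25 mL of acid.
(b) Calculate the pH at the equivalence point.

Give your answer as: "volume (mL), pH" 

moles acid = 0.16 × 25/1000 = 0.004 mol; V_base = moles/0.12 × 1000 = 33.3 mL. At equivalence only the conjugate base is present: [A⁻] = 0.004/0.058 = 6.8571e-02 M. Kb = Kw/Ka = 5.29e-11; [OH⁻] = √(Kb × [A⁻]) = 1.9048e-06; pOH = 5.72; pH = 14 - pOH = 8.28.

V = 33.3 mL, pH = 8.28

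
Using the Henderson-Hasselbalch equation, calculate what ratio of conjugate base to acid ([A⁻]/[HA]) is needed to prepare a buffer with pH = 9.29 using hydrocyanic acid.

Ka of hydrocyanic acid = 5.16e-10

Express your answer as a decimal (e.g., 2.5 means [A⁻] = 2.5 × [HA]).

pKa = -log(5.16e-10) = 9.2874. pH = pKa + log([A⁻]/[HA]), so log([A⁻]/[HA]) = pH − pKa = 9.29 − 9.2874 = 0.0026. [A⁻]/[HA] = 10^(0.0026) = 1.01

[A⁻]/[HA] = 1.01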